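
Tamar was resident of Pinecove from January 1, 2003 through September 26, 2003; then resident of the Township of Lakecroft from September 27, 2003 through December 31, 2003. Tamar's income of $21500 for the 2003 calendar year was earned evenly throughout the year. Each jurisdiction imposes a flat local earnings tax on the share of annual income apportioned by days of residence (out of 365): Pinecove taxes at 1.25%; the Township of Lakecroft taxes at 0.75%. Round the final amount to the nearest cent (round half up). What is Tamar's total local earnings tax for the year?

$240.48

Pinecove, January 1 – September 26, 2003: 269 days → $21500 × 1.25% × 269/365 = $198.0651
The Township of Lakecroft, September 27 – December 31, 2003: 96 days → $21500 × 0.75% × 96/365 = $42.4110
Total = $240.4760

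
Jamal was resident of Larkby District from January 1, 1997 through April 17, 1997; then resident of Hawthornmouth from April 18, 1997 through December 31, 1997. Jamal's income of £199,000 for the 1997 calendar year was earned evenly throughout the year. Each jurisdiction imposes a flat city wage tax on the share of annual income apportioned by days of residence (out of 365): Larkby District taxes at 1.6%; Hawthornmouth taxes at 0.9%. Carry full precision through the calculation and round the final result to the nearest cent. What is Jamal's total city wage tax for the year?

£2,199.36

Larkby District, January 1 – April 17, 1997: 107 days → £199,000 × 1.6% × 107/365 = £933.3918
Hawthornmouth, April 18 – December 31, 1997: 258 days → £199,000 × 0.9% × 258/365 = £1,265.9671
Total = £2,199.3589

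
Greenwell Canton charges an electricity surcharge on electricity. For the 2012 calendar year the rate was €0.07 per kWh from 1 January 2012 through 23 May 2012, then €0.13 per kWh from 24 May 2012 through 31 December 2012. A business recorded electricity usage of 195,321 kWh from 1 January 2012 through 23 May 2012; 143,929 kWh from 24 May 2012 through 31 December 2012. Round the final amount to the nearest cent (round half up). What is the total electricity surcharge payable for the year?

€32,383.24

1 January – 23 May 2012: 195,321 kWh at €0.07/kWh → €13,672.47
24 May – 31 December 2012: 143,929 kWh at €0.13/kWh → €18,710.77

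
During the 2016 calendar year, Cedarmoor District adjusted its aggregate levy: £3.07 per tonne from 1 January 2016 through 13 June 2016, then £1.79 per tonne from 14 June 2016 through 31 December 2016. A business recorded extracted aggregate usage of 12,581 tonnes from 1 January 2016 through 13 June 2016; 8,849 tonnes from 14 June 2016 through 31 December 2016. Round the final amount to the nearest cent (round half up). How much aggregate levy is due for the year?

£54,463.38

1 January – 13 June 2016: 12,581 tonnes at £3.07/tonne → £38,623.67
14 June – 31 December 2016: 8,849 tonnes at £1.79/tonne → £15,839.71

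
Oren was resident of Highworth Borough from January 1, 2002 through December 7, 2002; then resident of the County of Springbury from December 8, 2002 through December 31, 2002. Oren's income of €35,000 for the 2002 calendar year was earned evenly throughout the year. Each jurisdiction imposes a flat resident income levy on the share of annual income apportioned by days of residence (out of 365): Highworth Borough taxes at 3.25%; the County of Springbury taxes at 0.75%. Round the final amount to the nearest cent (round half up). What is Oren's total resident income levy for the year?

Highworth Borough, January 1 – December 7, 2002: 341 days → €35,000 × 3.25% × 341/365 = €1,062.7055
The County of Springbury, December 8 – December 31, 2002: 24 days → €35,000 × 0.75% × 24/365 = €17.2603
Total = €1,079.9658

€1,079.97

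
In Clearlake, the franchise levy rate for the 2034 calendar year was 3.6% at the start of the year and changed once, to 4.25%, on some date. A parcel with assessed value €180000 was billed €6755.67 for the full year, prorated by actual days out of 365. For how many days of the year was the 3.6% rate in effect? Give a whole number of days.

Let d = days at the first rate; then 365 − d days at the second rate.
€180000 × [3.6%·d + 4.25%·(365−d)] / 365 = €6755.67
Solving gives d = 279, so the new rate took effect on October 7, 2034.

279 days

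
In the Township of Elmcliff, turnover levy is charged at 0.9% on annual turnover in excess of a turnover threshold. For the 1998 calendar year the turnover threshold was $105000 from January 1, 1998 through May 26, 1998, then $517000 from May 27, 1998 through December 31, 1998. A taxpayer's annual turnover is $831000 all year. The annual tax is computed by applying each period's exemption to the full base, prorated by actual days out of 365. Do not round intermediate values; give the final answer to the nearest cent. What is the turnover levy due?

$4309.20

January 1 – May 26, 1998: 146 days, exemption $105000 → ($831000 − $105000) × 0.9% × 146/365 = $2613.6000
May 27 – December 31, 1998: 219 days, exemption $517000 → ($831000 − $517000) × 0.9% × 219/365 = $1695.6000
Total = $4309.2000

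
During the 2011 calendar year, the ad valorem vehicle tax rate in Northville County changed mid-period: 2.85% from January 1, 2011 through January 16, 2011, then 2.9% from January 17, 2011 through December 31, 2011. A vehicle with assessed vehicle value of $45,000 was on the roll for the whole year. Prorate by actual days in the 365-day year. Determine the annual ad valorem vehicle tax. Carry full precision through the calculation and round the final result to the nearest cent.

$1,304.01

January 1 – January 16, 2011: 16 days at 2.85% → $45,000 × 2.85% × 16/365 = $56.2192
January 17 – December 31, 2011: 349 days at 2.9% → $45,000 × 2.9% × 349/365 = $1,247.7945
Total = $1,304.0137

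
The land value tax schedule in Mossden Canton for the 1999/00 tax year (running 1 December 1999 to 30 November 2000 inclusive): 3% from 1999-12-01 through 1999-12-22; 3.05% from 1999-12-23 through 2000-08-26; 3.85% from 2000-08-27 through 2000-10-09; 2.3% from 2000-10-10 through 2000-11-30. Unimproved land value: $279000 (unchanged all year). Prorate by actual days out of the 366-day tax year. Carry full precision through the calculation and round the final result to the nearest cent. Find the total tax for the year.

$8472.15

1999-12-01 to 1999-12-22: 22 days at 3% → $279000 × 3% × 22/366 = $503.1148
1999-12-23 to 2000-08-26: 248 days at 3.05% → $279000 × 3.05% × 248/366 = $5766.0000
2000-08-27 to 2000-10-09: 44 days at 3.85% → $279000 × 3.85% × 44/366 = $1291.3279
2000-10-10 to 2000-11-30: 52 days at 2.3% → $279000 × 2.3% × 52/366 = $911.7049
Total = $8472.1475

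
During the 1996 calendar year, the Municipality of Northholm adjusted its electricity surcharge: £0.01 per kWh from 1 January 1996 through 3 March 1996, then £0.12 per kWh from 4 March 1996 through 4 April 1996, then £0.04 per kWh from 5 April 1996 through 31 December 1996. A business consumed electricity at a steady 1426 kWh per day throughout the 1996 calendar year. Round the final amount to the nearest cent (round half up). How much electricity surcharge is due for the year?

£21,832.06

1 January – 3 March 1996: 63 days × 1426 kWh/day = 89,838 kWh at £0.01/kWh → £898.38
4 March – 4 April 1996: 32 days × 1426 kWh/day = 45,632 kWh at £0.12/kWh → £5,475.84
5 April – 31 December 1996: 271 days × 1426 kWh/day = 386,446 kWh at £0.04/kWh → £15,457.84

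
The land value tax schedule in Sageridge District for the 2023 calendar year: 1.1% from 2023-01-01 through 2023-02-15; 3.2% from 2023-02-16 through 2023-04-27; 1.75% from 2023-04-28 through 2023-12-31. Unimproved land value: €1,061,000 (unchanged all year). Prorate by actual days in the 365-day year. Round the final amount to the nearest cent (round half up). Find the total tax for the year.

2023-01-01 to 2023-02-15: 46 days at 1.1% → €1,061,000 × 1.1% × 46/365 = €1,470.8658
2023-02-16 to 2023-04-27: 71 days at 3.2% → €1,061,000 × 3.2% × 71/365 = €6,604.3616
2023-04-28 to 2023-12-31: 248 days at 1.75% → €1,061,000 × 1.75% × 248/365 = €12,615.7260
Total = €20,690.9534

€20,690.95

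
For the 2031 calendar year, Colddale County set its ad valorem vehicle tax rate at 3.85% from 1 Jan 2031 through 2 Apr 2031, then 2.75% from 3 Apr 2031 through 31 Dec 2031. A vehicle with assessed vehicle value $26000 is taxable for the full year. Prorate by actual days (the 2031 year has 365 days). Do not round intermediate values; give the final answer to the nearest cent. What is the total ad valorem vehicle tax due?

1 Jan – 2 Apr 2031: 92 days at 3.85% → $26000 × 3.85% × 92/365 = $252.3068
3 Apr – 31 Dec 2031: 273 days at 2.75% → $26000 × 2.75% × 273/365 = $534.7808
Total = $787.0877

$787.09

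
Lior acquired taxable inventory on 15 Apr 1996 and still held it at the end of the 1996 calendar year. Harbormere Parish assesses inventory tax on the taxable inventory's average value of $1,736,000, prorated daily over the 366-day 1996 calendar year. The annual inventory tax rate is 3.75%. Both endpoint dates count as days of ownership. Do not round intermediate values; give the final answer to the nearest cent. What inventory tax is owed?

$46,423.77

Days held (15 Apr – 31 Dec 1996): 261 out of 366
Tax = $1,736,000 × 3.75% × 261/366 = $46,423.7705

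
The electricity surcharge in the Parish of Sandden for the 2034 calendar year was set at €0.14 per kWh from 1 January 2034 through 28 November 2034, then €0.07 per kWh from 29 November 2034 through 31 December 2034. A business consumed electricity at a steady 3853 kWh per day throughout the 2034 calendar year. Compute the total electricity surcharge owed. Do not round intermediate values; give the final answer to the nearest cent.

1 January – 28 November 2034: 332 days × 3853 kWh/day = 1,279,196 kWh at €0.14/kWh → €179,087.44
29 November – 31 December 2034: 33 days × 3853 kWh/day = 127,149 kWh at €0.07/kWh → €8,900.43

€187,987.87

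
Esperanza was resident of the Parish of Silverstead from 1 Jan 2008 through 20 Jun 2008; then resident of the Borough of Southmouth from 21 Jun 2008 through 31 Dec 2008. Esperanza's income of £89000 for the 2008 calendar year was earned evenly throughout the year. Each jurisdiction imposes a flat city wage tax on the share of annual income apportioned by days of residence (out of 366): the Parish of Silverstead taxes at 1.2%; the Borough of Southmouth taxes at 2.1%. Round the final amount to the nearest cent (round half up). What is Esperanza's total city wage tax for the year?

The Parish of Silverstead, 1 Jan – 20 Jun 2008: 172 days → £89000 × 1.2% × 172/366 = £501.9016
The Borough of Southmouth, 21 Jun – 31 Dec 2008: 194 days → £89000 × 2.1% × 194/366 = £990.6721
Total = £1492.5738

£1492.57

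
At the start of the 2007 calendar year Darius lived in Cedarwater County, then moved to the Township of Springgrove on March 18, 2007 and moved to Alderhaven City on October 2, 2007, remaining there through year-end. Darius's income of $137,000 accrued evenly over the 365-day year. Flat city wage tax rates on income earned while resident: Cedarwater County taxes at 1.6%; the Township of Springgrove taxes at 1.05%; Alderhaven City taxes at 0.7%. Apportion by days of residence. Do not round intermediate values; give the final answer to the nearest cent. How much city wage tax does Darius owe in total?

$1,475.85

Cedarwater County, January 1 – March 17, 2007: 76 days → $137,000 × 1.6% × 76/365 = $456.4164
The Township of Springgrove, March 18 – October 1, 2007: 198 days → $137,000 × 1.05% × 198/365 = $780.3370
Alderhaven City, October 2 – December 31, 2007: 91 days → $137,000 × 0.7% × 91/365 = $239.0932
Total = $1,475.8466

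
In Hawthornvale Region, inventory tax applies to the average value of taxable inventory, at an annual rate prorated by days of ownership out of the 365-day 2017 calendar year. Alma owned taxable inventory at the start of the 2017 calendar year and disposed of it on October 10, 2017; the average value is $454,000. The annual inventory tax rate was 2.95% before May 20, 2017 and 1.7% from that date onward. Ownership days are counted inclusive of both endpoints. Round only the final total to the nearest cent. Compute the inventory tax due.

January 1 – May 19, 2017: 139 days at 2.95% → $454,000 × 2.95% × 139/365 = $5,100.3479
May 20 – October 10, 2017: 144 days at 1.7% → $454,000 × 1.7% × 144/365 = $3,044.9096
Total = $8,145.2575

$8,145.26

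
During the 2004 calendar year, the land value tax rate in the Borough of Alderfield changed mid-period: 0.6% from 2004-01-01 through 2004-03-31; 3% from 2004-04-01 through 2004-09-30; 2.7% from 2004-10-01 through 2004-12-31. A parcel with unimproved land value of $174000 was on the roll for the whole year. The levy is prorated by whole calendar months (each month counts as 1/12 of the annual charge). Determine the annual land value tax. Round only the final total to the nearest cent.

2004-01-01 to 2004-03-31: 3 months at 0.6% → $174000 × 0.6% × 3/12 = $261.0000
2004-04-01 to 2004-09-30: 6 months at 3% → $174000 × 3% × 6/12 = $2610.0000
2004-10-01 to 2004-12-31: 3 months at 2.7% → $174000 × 2.7% × 3/12 = $1174.5000
Total = $4045.5000

$4045.50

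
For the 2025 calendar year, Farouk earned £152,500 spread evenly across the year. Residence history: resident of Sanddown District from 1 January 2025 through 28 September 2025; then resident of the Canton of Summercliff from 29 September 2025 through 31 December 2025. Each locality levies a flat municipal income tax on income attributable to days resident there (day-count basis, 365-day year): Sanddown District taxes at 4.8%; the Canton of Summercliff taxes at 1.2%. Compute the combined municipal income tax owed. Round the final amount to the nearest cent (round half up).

£5,906.14

Sanddown District, 1 January – 28 September 2025: 271 days → £152,500 × 4.8% × 271/365 = £5,434.8493
The Canton of Summercliff, 29 September – 31 December 2025: 94 days → £152,500 × 1.2% × 94/365 = £471.2877
Total = £5,906.1370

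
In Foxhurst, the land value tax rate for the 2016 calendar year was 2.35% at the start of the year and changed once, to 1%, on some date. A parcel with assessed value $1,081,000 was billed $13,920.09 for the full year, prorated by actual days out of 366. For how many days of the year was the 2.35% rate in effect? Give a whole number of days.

78 days

Let d = days at the first rate; then 366 − d days at the second rate.
$1,081,000 × [2.35%·d + 1%·(366−d)] / 366 = $13,920.09
Solving gives d = 78, so the new rate took effect on 19 March 2016.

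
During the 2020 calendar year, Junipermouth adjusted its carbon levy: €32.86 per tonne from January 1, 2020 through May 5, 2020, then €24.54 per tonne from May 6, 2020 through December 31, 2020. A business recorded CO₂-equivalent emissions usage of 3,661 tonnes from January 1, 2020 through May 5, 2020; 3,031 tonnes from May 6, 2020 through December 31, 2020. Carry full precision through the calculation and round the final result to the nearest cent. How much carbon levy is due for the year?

January 1 – May 5, 2020: 3,661 tonnes at €32.86/tonne → €120,300.46
May 6 – December 31, 2020: 3,031 tonnes at €24.54/tonne → €74,380.74

€194,681.20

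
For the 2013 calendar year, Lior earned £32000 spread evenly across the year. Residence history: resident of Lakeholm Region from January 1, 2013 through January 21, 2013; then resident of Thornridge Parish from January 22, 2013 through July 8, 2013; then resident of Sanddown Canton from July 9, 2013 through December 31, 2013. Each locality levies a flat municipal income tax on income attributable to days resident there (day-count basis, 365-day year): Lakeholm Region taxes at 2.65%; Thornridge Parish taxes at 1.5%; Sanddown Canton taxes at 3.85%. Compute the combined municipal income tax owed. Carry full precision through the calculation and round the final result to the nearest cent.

Lakeholm Region, January 1 – January 21, 2013: 21 days → £32000 × 2.65% × 21/365 = £48.7890
Thornridge Parish, January 22 – July 8, 2013: 168 days → £32000 × 1.5% × 168/365 = £220.9315
Sanddown Canton, July 9 – December 31, 2013: 176 days → £32000 × 3.85% × 176/365 = £594.0603
Total = £863.7808

£863.78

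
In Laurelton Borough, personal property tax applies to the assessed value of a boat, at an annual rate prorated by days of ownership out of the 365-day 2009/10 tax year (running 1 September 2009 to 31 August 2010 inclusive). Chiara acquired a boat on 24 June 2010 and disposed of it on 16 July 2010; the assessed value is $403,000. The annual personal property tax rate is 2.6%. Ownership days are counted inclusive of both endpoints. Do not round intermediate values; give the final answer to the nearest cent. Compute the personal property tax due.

Days held (24 June – 16 July 2010): 23 out of 365
Tax = $403,000 × 2.6% × 23/365 = $660.2575

$660.26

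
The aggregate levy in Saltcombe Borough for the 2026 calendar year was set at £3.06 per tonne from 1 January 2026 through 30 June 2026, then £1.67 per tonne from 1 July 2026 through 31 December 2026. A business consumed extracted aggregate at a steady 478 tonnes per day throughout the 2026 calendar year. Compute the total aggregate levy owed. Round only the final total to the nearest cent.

1 January – 30 June 2026: 181 days × 478 tonnes/day = 86,518 tonnes at £3.06/tonne → £264,745.08
1 July – 31 December 2026: 184 days × 478 tonnes/day = 87,952 tonnes at £1.67/tonne → £146,879.84

£411,624.92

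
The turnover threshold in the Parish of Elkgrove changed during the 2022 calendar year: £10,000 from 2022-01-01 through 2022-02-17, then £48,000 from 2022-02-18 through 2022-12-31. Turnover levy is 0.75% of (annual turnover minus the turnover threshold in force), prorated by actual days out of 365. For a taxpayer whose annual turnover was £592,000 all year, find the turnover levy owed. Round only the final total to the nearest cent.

£4,117.48

2022-01-01 to 2022-02-17: 48 days, exemption £10,000 → (£592,000 − £10,000) × 0.75% × 48/365 = £574.0274
2022-02-18 to 2022-12-31: 317 days, exemption £48,000 → (£592,000 − £48,000) × 0.75% × 317/365 = £3,543.4521
Total = £4,117.4795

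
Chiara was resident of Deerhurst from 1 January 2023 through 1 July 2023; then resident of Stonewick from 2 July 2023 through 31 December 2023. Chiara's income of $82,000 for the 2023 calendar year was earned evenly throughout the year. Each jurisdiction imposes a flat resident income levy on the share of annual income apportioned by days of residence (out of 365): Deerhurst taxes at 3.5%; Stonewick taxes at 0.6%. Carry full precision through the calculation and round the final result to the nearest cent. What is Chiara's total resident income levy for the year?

Deerhurst, 1 January – 1 July 2023: 182 days → $82,000 × 3.5% × 182/365 = $1,431.0685
Stonewick, 2 July – 31 December 2023: 183 days → $82,000 × 0.6% × 183/365 = $246.6740
Total = $1,677.7425

$1,677.74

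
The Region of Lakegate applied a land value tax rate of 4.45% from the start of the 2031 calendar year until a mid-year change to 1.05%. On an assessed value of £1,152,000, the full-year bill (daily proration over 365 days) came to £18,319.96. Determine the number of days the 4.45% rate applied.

Let d = days at the first rate; then 365 − d days at the second rate.
£1,152,000 × [4.45%·d + 1.05%·(365−d)] / 365 = £18,319.96
Solving gives d = 58, so the new rate took effect on February 28, 2031.

58 days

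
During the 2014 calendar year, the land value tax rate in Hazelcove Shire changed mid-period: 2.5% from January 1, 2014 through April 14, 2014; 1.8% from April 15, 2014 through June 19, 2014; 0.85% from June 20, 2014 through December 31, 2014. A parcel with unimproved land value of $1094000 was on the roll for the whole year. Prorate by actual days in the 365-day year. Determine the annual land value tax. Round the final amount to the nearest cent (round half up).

$16321.58

January 1 – April 14, 2014: 104 days at 2.5% → $1094000 × 2.5% × 104/365 = $7792.8767
April 15 – June 19, 2014: 66 days at 1.8% → $1094000 × 1.8% × 66/365 = $3560.7452
June 20 – December 31, 2014: 195 days at 0.85% → $1094000 × 0.85% × 195/365 = $4967.9589
Total = $16321.5808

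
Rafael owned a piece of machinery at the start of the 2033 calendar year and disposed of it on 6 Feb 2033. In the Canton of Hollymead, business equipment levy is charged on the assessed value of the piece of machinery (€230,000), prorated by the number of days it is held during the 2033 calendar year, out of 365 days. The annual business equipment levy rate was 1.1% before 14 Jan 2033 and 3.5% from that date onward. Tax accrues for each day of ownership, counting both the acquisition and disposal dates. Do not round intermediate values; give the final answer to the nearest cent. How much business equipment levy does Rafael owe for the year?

€619.42

1 Jan – 13 Jan 2033: 13 days at 1.1% → €230,000 × 1.1% × 13/365 = €90.1096
14 Jan – 6 Feb 2033: 24 days at 3.5% → €230,000 × 3.5% × 24/365 = €529.3151
Total = €619.4247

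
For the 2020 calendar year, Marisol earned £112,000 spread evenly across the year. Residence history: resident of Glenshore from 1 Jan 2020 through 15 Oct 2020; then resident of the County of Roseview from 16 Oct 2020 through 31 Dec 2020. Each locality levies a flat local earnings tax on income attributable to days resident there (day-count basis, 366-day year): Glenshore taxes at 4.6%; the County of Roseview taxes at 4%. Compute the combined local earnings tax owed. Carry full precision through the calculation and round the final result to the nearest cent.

Glenshore, 1 Jan – 15 Oct 2020: 289 days → £112,000 × 4.6% × 289/366 = £4,068.1093
The County of Roseview, 16 Oct – 31 Dec 2020: 77 days → £112,000 × 4% × 77/366 = £942.5137
Total = £5,010.6230

£5,010.62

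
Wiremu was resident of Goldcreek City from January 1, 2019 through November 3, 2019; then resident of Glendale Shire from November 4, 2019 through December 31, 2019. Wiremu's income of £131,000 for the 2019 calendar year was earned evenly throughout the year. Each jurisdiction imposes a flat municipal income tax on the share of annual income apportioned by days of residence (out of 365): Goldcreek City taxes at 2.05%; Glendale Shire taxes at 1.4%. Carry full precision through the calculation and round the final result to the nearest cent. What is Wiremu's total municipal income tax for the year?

£2,550.19

Goldcreek City, January 1 – November 3, 2019: 307 days → £131,000 × 2.05% × 307/365 = £2,258.7630
Glendale Shire, November 4 – December 31, 2019: 58 days → £131,000 × 1.4% × 58/365 = £291.4301
Total = £2,550.1932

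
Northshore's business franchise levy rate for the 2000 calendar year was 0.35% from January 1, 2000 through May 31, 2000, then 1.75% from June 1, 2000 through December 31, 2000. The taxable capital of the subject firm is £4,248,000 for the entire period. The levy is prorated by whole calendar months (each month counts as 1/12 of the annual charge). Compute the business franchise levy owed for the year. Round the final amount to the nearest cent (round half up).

£49,560.00

January 1 – May 31, 2000: 5 months at 0.35% → £4,248,000 × 0.35% × 5/12 = £6,195.0000
June 1 – December 31, 2000: 7 months at 1.75% → £4,248,000 × 1.75% × 7/12 = £43,365.0000
Total = £49,560.0000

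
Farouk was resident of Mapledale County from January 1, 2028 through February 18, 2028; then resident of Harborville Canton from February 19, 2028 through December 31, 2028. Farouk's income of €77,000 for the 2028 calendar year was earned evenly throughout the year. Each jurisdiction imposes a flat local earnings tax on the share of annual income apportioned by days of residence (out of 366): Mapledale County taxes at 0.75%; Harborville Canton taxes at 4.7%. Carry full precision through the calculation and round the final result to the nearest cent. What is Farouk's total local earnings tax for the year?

Mapledale County, January 1 – February 18, 2028: 49 days → €77,000 × 0.75% × 49/366 = €77.3156
Harborville Canton, February 19 – December 31, 2028: 317 days → €77,000 × 4.7% × 317/366 = €3,134.4891
Total = €3,211.8046

€3,211.80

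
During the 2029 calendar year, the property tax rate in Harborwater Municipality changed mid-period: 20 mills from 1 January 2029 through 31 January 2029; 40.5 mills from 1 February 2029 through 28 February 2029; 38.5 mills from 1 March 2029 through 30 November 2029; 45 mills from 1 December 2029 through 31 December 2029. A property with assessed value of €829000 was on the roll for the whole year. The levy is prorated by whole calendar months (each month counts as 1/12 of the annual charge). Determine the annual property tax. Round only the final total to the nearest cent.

1 January – 31 January 2029: 1 month at 20 mills → €829000 × 2% × 1/12 = €1381.6667
1 February – 28 February 2029: 1 month at 40.5 mills → €829000 × 4.05% × 1/12 = €2797.8750
1 March – 30 November 2029: 9 months at 38.5 mills → €829000 × 3.85% × 9/12 = €23937.3750
1 December – 31 December 2029: 1 month at 45 mills → €829000 × 4.5% × 1/12 = €3108.7500
Total = €31225.6667

€31225.67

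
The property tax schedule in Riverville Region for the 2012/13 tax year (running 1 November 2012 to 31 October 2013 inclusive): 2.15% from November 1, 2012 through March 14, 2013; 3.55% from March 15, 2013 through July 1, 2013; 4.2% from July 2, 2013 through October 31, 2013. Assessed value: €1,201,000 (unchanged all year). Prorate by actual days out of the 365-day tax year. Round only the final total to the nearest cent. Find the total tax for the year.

€39,071.98

November 1, 2012 – March 14, 2013: 134 days at 2.15% → €1,201,000 × 2.15% × 134/365 = €9,479.6740
March 15 – July 1, 2013: 109 days at 3.55% → €1,201,000 × 3.55% × 109/365 = €12,732.2452
July 2 – October 31, 2013: 122 days at 4.2% → €1,201,000 × 4.2% × 122/365 = €16,860.0658
Total = €39,071.9849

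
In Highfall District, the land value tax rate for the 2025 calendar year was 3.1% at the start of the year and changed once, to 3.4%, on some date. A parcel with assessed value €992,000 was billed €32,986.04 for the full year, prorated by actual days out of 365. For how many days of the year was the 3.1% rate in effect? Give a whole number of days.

91 days

Let d = days at the first rate; then 365 − d days at the second rate.
€992,000 × [3.1%·d + 3.4%·(365−d)] / 365 = €32,986.04
Solving gives d = 91, so the new rate took effect on 2 Apr 2025.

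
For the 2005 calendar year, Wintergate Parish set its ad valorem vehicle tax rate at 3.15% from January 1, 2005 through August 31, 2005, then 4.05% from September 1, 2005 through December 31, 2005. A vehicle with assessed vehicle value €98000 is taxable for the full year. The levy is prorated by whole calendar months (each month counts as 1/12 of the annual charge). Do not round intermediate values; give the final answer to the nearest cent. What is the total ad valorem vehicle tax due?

€3381.00

January 1 – August 31, 2005: 8 months at 3.15% → €98000 × 3.15% × 8/12 = €2058.0000
September 1 – December 31, 2005: 4 months at 4.05% → €98000 × 4.05% × 4/12 = €1323.0000
Total = €3381.0000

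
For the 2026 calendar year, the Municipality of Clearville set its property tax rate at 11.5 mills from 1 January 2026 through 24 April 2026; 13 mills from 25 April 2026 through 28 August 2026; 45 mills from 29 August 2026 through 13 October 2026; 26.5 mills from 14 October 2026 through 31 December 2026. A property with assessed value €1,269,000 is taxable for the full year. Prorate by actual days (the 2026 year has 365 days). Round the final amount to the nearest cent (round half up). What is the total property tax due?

€24,728.12

1 January – 24 April 2026: 114 days at 11.5 mills → €1,269,000 × 1.15% × 114/365 = €4,557.9699
25 April – 28 August 2026: 126 days at 13 mills → €1,269,000 × 1.3% × 126/365 = €5,694.8548
29 August – 13 October 2026: 46 days at 45 mills → €1,269,000 × 4.5% × 46/365 = €7,196.7945
14 October – 31 December 2026: 79 days at 26.5 mills → €1,269,000 × 2.65% × 79/365 = €7,278.4973
Total = €24,728.1164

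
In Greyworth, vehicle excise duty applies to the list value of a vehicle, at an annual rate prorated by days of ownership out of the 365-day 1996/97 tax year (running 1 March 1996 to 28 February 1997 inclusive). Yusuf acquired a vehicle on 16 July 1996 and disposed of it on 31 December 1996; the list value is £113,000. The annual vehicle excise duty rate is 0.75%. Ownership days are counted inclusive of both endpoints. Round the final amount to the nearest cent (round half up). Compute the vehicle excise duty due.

£392.40

Days held (16 July – 31 December 1996): 169 out of 365
Tax = £113,000 × 0.75% × 169/365 = £392.4041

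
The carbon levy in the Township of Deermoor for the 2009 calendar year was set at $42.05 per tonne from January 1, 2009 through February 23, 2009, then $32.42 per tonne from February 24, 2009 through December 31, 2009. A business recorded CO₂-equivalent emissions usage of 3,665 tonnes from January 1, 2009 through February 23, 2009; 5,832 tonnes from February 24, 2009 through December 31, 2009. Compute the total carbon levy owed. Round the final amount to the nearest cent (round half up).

$343,186.69

January 1 – February 23, 2009: 3,665 tonnes at $42.05/tonne → $154,113.25
February 24 – December 31, 2009: 5,832 tonnes at $32.42/tonne → $189,073.44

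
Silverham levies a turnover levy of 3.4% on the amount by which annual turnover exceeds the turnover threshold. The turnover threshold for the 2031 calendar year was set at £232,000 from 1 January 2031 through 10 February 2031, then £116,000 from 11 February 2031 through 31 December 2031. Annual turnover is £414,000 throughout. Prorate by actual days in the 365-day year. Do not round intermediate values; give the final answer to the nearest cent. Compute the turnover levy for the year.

1 January – 10 February 2031: 41 days, exemption £232,000 → (£414,000 − £232,000) × 3.4% × 41/365 = £695.0904
11 February – 31 December 2031: 324 days, exemption £116,000 → (£414,000 − £116,000) × 3.4% × 324/365 = £8,993.8849
Total = £9,688.9753

£9,688.98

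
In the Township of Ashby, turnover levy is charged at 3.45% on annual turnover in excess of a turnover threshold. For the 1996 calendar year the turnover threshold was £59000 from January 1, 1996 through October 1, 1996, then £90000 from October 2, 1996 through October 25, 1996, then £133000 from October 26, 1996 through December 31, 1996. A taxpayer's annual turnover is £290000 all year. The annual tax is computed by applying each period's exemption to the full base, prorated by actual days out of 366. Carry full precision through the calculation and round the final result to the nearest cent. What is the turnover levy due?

January 1 – October 1, 1996: 275 days, exemption £59000 → (£290000 − £59000) × 3.45% × 275/366 = £5988.0123
October 2 – October 25, 1996: 24 days, exemption £90000 → (£290000 − £90000) × 3.45% × 24/366 = £452.4590
October 26 – December 31, 1996: 67 days, exemption £133000 → (£290000 − £133000) × 3.45% × 67/366 = £991.5451
Total = £7432.0164

£7432.02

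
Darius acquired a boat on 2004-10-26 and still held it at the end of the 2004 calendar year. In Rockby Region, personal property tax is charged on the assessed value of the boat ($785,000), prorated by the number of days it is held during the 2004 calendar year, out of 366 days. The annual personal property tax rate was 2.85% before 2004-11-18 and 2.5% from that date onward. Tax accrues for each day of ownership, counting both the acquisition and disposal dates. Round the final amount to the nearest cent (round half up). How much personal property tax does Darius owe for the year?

$3,765.21

2004-10-26 to 2004-11-17: 23 days at 2.85% → $785,000 × 2.85% × 23/366 = $1,405.9221
2004-11-18 to 2004-12-31: 44 days at 2.5% → $785,000 × 2.5% × 44/366 = $2,359.2896
Total = $3,765.2117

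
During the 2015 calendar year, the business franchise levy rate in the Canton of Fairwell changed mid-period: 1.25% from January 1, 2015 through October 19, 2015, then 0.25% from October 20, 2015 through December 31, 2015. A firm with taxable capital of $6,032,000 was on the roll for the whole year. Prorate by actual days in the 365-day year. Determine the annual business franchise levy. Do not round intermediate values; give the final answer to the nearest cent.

January 1 – October 19, 2015: 292 days at 1.25% → $6,032,000 × 1.25% × 292/365 = $60,320.0000
October 20 – December 31, 2015: 73 days at 0.25% → $6,032,000 × 0.25% × 73/365 = $3,016.0000
Total = $63,336.0000

$63,336.00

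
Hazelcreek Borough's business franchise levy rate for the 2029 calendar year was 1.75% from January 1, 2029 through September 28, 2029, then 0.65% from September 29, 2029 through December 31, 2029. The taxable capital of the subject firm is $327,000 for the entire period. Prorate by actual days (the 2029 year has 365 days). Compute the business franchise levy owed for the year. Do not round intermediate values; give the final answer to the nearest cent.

January 1 – September 28, 2029: 271 days at 1.75% → $327,000 × 1.75% × 271/365 = $4,248.7603
September 29 – December 31, 2029: 94 days at 0.65% → $327,000 × 0.65% × 94/365 = $547.3890
Total = $4,796.1493

$4,796.15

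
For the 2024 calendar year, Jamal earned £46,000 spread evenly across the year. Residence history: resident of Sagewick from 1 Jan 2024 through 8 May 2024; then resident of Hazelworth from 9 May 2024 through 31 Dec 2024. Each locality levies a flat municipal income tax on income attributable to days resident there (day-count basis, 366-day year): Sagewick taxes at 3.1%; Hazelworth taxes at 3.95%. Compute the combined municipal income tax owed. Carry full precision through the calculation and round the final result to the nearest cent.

Sagewick, 1 Jan – 8 May 2024: 129 days → £46,000 × 3.1% × 129/366 = £502.6066
Hazelworth, 9 May – 31 Dec 2024: 237 days → £46,000 × 3.95% × 237/366 = £1,176.5820
Total = £1,679.1885

£1,679.19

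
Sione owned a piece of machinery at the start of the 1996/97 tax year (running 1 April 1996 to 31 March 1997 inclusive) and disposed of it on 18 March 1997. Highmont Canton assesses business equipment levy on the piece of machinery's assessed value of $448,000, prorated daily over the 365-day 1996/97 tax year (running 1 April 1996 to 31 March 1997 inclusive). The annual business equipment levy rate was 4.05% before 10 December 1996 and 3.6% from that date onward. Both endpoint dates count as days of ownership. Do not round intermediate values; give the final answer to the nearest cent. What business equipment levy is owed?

$16,950.97

1 April – 9 December 1996: 253 days at 4.05% → $448,000 × 4.05% × 253/365 = $12,576.5260
10 December 1996 – 18 March 1997: 99 days at 3.6% → $448,000 × 3.6% × 99/365 = $4,374.4438
Total = $16,950.9699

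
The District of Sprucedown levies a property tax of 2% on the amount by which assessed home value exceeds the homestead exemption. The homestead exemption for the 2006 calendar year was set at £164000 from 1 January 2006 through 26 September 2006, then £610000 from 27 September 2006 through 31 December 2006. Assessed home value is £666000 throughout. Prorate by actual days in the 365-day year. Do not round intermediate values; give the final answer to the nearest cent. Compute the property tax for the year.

1 January – 26 September 2006: 269 days, exemption £164000 → (£666000 − £164000) × 2% × 269/365 = £7399.3425
27 September – 31 December 2006: 96 days, exemption £610000 → (£666000 − £610000) × 2% × 96/365 = £294.5753
Total = £7693.9178

£7693.92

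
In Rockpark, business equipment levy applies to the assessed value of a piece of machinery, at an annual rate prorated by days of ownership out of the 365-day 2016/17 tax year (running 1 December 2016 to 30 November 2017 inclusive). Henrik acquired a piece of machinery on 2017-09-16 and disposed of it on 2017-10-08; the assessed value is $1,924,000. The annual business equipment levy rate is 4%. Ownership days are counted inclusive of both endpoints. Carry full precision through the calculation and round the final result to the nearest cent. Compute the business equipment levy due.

$4,849.53

Days held (2017-09-16 to 2017-10-08): 23 out of 365
Tax = $1,924,000 × 4% × 23/365 = $4,849.5342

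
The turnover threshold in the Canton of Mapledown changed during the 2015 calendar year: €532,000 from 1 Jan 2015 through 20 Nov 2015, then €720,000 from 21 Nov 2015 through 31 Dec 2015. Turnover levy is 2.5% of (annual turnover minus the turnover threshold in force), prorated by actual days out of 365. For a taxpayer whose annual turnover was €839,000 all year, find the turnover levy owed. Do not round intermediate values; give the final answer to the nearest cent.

1 Jan – 20 Nov 2015: 324 days, exemption €532,000 → (€839,000 − €532,000) × 2.5% × 324/365 = €6,812.8767
21 Nov – 31 Dec 2015: 41 days, exemption €720,000 → (€839,000 − €720,000) × 2.5% × 41/365 = €334.1781
Total = €7,147.0548

€7,147.05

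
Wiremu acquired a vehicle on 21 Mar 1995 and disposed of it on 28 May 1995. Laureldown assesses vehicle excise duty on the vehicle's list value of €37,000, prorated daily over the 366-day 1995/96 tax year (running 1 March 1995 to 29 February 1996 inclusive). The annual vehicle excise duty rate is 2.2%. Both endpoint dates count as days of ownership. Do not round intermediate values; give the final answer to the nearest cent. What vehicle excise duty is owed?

Days held (21 Mar – 28 May 1995): 69 out of 366
Tax = €37,000 × 2.2% × 69/366 = €153.4590

€153.46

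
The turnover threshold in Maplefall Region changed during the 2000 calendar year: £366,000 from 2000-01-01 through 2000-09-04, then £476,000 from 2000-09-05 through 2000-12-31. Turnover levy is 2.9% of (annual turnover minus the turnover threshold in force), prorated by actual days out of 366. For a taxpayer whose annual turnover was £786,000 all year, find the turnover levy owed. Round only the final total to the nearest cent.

£11,151.53

2000-01-01 to 2000-09-04: 248 days, exemption £366,000 → (£786,000 − £366,000) × 2.9% × 248/366 = £8,253.1148
2000-09-05 to 2000-12-31: 118 days, exemption £476,000 → (£786,000 − £476,000) × 2.9% × 118/366 = £2,898.4153
Total = £11,151.5301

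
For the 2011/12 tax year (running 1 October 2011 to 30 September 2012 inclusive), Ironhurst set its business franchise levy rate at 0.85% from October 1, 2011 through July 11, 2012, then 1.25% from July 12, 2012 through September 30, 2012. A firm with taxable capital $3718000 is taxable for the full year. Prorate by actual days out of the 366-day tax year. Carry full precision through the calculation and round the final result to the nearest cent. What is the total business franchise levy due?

$34894.34

October 1, 2011 – July 11, 2012: 285 days at 0.85% → $3718000 × 0.85% × 285/366 = $24608.8934
July 12 – September 30, 2012: 81 days at 1.25% → $3718000 × 1.25% × 81/366 = $10285.4508
Total = $34894.3443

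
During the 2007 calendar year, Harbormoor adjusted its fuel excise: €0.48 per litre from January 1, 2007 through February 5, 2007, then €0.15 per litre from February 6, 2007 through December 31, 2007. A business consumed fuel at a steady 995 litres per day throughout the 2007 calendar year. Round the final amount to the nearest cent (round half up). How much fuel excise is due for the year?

January 1 – February 5, 2007: 36 days × 995 litres/day = 35,820 litres at €0.48/litre → €17,193.60
February 6 – December 31, 2007: 329 days × 995 litres/day = 327,355 litres at €0.15/litre → €49,103.25

€66,296.85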